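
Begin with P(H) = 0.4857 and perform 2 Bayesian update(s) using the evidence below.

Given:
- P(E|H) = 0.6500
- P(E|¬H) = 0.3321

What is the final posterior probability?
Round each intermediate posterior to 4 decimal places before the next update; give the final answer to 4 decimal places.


Sequential Bayesian updating:

Initial prior: P(H) = 0.4857

Update 1:
  P(E) = 0.6500 × 0.4857 + 0.3321 × 0.5143 = 0.31570500 + 0.17079903 = 0.48650403
  P(H|E) = 0.31570500 / 0.48650403 = 0.6489

Update 2:
  P(E) = 0.6500 × 0.6489 + 0.3321 × 0.3511 = 0.42178500 + 0.11660031 = 0.53838531
  P(H|E) = 0.42178500 / 0.53838531 = 0.7834

Final posterior: 0.7834


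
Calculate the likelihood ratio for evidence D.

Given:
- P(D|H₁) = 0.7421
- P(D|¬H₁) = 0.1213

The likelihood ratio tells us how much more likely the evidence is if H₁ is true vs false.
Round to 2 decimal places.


Likelihood Ratio (LR) = P(D|H₁) / P(D|¬H₁)

LR = 0.7421 / 0.1213
   = 6.12

The evidence is 6.12 times more likely if H₁ is true than if H₁ is false.
Because LR exceeds 1, D is evidence for H₁.


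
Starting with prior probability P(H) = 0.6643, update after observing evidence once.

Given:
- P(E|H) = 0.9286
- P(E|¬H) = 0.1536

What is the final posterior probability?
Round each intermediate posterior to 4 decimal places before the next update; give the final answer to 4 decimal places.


Sequential Bayesian updating:

Initial prior: P(H) = 0.6643

Update 1:
  P(E) = 0.9286 × 0.6643 + 0.1536 × 0.3357 = 0.61686898 + 0.05156352 = 0.66843250
  P(H|E) = 0.61686898 / 0.66843250 = 0.9229

Final posterior: 0.9229


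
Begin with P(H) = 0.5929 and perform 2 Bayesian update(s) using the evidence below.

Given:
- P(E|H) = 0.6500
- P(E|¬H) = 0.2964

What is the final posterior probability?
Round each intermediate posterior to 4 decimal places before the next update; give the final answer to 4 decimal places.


Sequential Bayesian updating:

Initial prior: P(H) = 0.5929

Update 1:
  P(E) = 0.6500 × 0.5929 + 0.2964 × 0.4071 = 0.38538500 + 0.12066444 = 0.50604944
  P(H|E) = 0.38538500 / 0.50604944 = 0.7616

Update 2:
  P(E) = 0.6500 × 0.7616 + 0.2964 × 0.2384 = 0.49504000 + 0.07066176 = 0.56570176
  P(H|E) = 0.49504000 / 0.56570176 = 0.8751

Final posterior: 0.8751


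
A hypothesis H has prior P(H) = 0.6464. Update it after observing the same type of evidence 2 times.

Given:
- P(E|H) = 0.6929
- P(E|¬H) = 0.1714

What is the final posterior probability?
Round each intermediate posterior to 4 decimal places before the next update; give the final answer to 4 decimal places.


Sequential Bayesian updating:

Initial prior: P(H) = 0.6464

Update 1:
  P(E) = 0.6929 × 0.6464 + 0.1714 × 0.3536 = 0.44789056 + 0.06060704 = 0.50849760
  P(H|E) = 0.44789056 / 0.50849760 = 0.8808

Update 2:
  P(E) = 0.6929 × 0.8808 + 0.1714 × 0.1192 = 0.61030632 + 0.02043088 = 0.63073720
  P(H|E) = 0.61030632 / 0.63073720 = 0.9676

Final posterior: 0.9676


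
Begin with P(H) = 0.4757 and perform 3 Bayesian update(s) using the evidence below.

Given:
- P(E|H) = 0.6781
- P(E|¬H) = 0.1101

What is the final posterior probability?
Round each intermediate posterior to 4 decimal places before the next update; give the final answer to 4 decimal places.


Sequential Bayesian updating:

Initial prior: P(H) = 0.4757

Update 1:
  P(E) = 0.6781 × 0.4757 + 0.1101 × 0.5243 = 0.32257217 + 0.05772543 = 0.38029760
  P(H|E) = 0.32257217 / 0.38029760 = 0.8482

Update 2:
  P(E) = 0.6781 × 0.8482 + 0.1101 × 0.1518 = 0.57516442 + 0.01671318 = 0.59187760
  P(H|E) = 0.57516442 / 0.59187760 = 0.9718

Update 3:
  P(E) = 0.6781 × 0.9718 + 0.1101 × 0.0282 = 0.65897758 + 0.00310482 = 0.66208240
  P(H|E) = 0.65897758 / 0.66208240 = 0.9953

Final posterior: 0.9953


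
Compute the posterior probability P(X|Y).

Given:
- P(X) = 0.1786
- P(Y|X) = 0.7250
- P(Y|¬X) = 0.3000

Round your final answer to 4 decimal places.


Bayes' theorem: P(X|Y) = P(Y|X) × P(X) / P(Y)

Step 1: Calculate P(Y) using law of total probability
P(Y) = P(Y|X)P(X) + P(Y|¬X)P(¬X)
     = 0.7250 × 0.1786 + 0.3000 × 0.8214
     = 0.12948500 + 0.24642000
     = 0.37590500

Step 2: Apply Bayes' theorem
P(X|Y) = P(Y|X) × P(X) / P(Y)
       = 0.12948500 / 0.37590500
       = 0.3445


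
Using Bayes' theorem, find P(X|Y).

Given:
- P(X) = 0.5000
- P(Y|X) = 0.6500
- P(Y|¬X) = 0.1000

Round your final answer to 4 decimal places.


Bayes' theorem: P(X|Y) = P(Y|X) × P(X) / P(Y)

Step 1: Calculate P(Y) using law of total probability
P(Y) = P(Y|X)P(X) + P(Y|¬X)P(¬X)
     = 0.6500 × 0.5000 + 0.1000 × 0.5000
     = 0.32500000 + 0.05000000
     = 0.37500000

Step 2: Apply Bayes' theorem
P(X|Y) = P(Y|X) × P(X) / P(Y)
       = 0.32500000 / 0.37500000
       = 0.8667


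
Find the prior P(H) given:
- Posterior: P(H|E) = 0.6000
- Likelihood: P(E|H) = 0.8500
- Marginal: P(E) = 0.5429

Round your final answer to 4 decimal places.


From Bayes' theorem: P(H|E) = P(E|H) × P(H) / P(E)

Rearranging for P(H):
P(H) = P(H|E) × P(E) / P(E|H)
     = 0.6000 × 0.5429 / 0.8500
     = 0.32574000 / 0.8500
     = 0.3832


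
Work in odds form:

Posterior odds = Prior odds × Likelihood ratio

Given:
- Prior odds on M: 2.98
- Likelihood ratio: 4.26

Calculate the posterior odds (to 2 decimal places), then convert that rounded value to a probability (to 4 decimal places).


Step 1: Calculate posterior odds
Posterior odds = Prior odds × LR
               = 2.98 × 4.26
               = 12.69

Step 2: Convert to probability
P(M|E) = Posterior odds / (1 + Posterior odds)
       = 12.69 / (1 + 12.69)
       = 12.69 / 13.69
       = 0.9270

The evidence increased P(M) from 0.7487 to 0.9270.


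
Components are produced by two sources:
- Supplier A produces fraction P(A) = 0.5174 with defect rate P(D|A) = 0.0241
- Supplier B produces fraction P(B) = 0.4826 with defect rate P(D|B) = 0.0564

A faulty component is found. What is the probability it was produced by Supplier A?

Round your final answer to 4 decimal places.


Let A = from Supplier A, D = faulty

Given:
- P(A) = 0.5174, P(B) = 0.4826
- P(D|A) = 0.0241, P(D|B) = 0.0564

Step 1: Find P(D)
P(D) = P(D|A)P(A) + P(D|B)P(B)
     = 0.0241 × 0.5174 + 0.0564 × 0.4826
     = 0.01246934 + 0.02721864
     = 0.03968798

Step 2: Apply Bayes' theorem
P(A|D) = P(D|A)P(A) / P(D)
       = 0.01246934 / 0.03968798
       = 0.3142


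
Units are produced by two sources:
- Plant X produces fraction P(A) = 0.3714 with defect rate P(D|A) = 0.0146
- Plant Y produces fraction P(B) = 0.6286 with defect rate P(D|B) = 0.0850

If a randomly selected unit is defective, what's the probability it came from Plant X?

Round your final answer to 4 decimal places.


Let A = from Plant X, D = defective

Given:
- P(A) = 0.3714, P(B) = 0.6286
- P(D|A) = 0.0146, P(D|B) = 0.0850

Step 1: Find P(D)
P(D) = P(D|A)P(A) + P(D|B)P(B)
     = 0.0146 × 0.3714 + 0.0850 × 0.6286
     = 0.00542244 + 0.05343100
     = 0.05885344

Step 2: Apply Bayes' theorem
P(A|D) = P(D|A)P(A) / P(D)
       = 0.00542244 / 0.05885344
       = 0.0921


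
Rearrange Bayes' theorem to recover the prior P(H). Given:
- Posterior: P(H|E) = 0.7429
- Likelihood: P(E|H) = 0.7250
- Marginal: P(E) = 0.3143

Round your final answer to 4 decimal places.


From Bayes' theorem: P(H|E) = P(E|H) × P(H) / P(E)

Rearranging for P(H):
P(H) = P(H|E) × P(E) / P(E|H)
     = 0.7429 × 0.3143 / 0.7250
     = 0.23349347 / 0.7250
     = 0.3221


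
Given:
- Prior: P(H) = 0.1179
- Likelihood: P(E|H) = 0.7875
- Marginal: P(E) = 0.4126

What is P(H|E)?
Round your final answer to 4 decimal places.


Using Bayes' theorem:

P(H|E) = P(E|H) × P(H) / P(E)
       = 0.7875 × 0.1179 / 0.4126
       = 0.09284625 / 0.4126
       = 0.2250

The evidence strengthens our belief in H.
Prior: 0.1179 → Posterior: 0.2250


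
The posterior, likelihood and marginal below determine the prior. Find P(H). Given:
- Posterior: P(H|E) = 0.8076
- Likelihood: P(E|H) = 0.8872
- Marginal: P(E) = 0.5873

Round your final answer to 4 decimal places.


From Bayes' theorem: P(H|E) = P(E|H) × P(H) / P(E)

Rearranging for P(H):
P(H) = P(H|E) × P(E) / P(E|H)
     = 0.8076 × 0.5873 / 0.8872
     = 0.47430348 / 0.8872
     = 0.5346


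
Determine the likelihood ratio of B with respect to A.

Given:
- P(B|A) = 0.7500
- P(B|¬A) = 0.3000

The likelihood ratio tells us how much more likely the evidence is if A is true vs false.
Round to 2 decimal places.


Likelihood Ratio (LR) = P(B|A) / P(B|¬A)

LR = 0.7500 / 0.3000
   = 2.50

The evidence is 2.50 times more likely if A is true than if A is false.
Because LR exceeds 1, B is evidence for A.


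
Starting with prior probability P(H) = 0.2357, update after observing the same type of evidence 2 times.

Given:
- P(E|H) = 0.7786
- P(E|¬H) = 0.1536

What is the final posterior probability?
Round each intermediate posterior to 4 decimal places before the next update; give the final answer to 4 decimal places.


Sequential Bayesian updating:

Initial prior: P(H) = 0.2357

Update 1:
  P(E) = 0.7786 × 0.2357 + 0.1536 × 0.7643 = 0.18351602 + 0.11739648 = 0.30091250
  P(H|E) = 0.18351602 / 0.30091250 = 0.6099

Update 2:
  P(E) = 0.7786 × 0.6099 + 0.1536 × 0.3901 = 0.47486814 + 0.05991936 = 0.53478750
  P(H|E) = 0.47486814 / 0.53478750 = 0.8880

Final posterior: 0.8880


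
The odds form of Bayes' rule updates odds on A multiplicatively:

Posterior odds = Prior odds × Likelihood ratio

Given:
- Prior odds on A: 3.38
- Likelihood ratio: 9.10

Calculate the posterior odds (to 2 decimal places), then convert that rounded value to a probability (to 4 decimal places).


Step 1: Calculate posterior odds
Posterior odds = Prior odds × LR
               = 3.38 × 9.10
               = 30.76

Step 2: Convert to probability
P(A|E) = Posterior odds / (1 + Posterior odds)
       = 30.76 / (1 + 30.76)
       = 30.76 / 31.76
       = 0.9685

The evidence increased P(A) from 0.7717 to 0.9685.


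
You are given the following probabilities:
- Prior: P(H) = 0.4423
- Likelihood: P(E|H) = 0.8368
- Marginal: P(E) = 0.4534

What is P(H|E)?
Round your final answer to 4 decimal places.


Using Bayes' theorem:

P(H|E) = P(E|H) × P(H) / P(E)
       = 0.8368 × 0.4423 / 0.4534
       = 0.37011664 / 0.4534
       = 0.8163

The evidence strengthens our belief in H.
Prior: 0.4423 → Posterior: 0.8163


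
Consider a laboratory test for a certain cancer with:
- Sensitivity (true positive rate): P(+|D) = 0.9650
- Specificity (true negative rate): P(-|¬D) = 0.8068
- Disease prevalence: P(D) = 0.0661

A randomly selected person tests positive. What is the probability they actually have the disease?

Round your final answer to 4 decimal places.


Let D = has disease, + = positive test

Given:
- P(D) = 0.0661 (prevalence)
- P(+|D) = 0.9650 (sensitivity)
- P(-|¬D) = 0.8068 (specificity)
- P(+|¬D) = 0.1932 (false positive rate = 1 - specificity)

Step 1: Find P(+)
P(+) = P(+|D)P(D) + P(+|¬D)P(¬D)
     = 0.9650 × 0.0661 + 0.1932 × 0.9339
     = 0.06378650 + 0.18042948
     = 0.24421598

Step 2: Apply Bayes' theorem for P(D|+)
P(D|+) = P(+|D)P(D) / P(+)
       = 0.06378650 / 0.24421598
       = 0.2612


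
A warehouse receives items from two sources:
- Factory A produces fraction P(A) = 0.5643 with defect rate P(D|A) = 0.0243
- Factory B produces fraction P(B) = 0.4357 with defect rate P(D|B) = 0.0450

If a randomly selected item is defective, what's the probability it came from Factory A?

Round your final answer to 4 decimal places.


Let A = from Factory A, D = defective

Given:
- P(A) = 0.5643, P(B) = 0.4357
- P(D|A) = 0.0243, P(D|B) = 0.0450

Step 1: Find P(D)
P(D) = P(D|A)P(A) + P(D|B)P(B)
     = 0.0243 × 0.5643 + 0.0450 × 0.4357
     = 0.01371249 + 0.01960650
     = 0.03331899

Step 2: Apply Bayes' theorem
P(A|D) = P(D|A)P(A) / P(D)
       = 0.01371249 / 0.03331899
       = 0.4116


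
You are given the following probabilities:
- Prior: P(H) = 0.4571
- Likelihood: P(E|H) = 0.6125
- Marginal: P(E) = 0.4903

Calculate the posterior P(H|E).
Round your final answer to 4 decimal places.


Using Bayes' theorem:

P(H|E) = P(E|H) × P(H) / P(E)
       = 0.6125 × 0.4571 / 0.4903
       = 0.27997375 / 0.4903
       = 0.5710

The evidence strengthens our belief in H.
Prior: 0.4571 → Posterior: 0.5710


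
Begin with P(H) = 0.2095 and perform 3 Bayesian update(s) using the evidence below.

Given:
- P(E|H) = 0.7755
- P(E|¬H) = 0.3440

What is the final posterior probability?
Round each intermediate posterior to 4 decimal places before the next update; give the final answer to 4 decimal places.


Sequential Bayesian updating:

Initial prior: P(H) = 0.2095

Update 1:
  P(E) = 0.7755 × 0.2095 + 0.3440 × 0.7905 = 0.16246725 + 0.27193200 = 0.43439925
  P(H|E) = 0.16246725 / 0.43439925 = 0.3740

Update 2:
  P(E) = 0.7755 × 0.3740 + 0.3440 × 0.6260 = 0.29003700 + 0.21534400 = 0.50538100
  P(H|E) = 0.29003700 / 0.50538100 = 0.5739

Update 3:
  P(E) = 0.7755 × 0.5739 + 0.3440 × 0.4261 = 0.44505945 + 0.14657840 = 0.59163785
  P(H|E) = 0.44505945 / 0.59163785 = 0.7522

Final posterior: 0.7522


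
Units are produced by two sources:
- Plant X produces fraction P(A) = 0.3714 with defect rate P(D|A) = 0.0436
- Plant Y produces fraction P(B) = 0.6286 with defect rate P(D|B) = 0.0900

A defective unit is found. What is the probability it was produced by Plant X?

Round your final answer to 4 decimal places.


Let A = from Plant X, D = defective

Given:
- P(A) = 0.3714, P(B) = 0.6286
- P(D|A) = 0.0436, P(D|B) = 0.0900

Step 1: Find P(D)
P(D) = P(D|A)P(A) + P(D|B)P(B)
     = 0.0436 × 0.3714 + 0.0900 × 0.6286
     = 0.01619304 + 0.05657400
     = 0.07276704

Step 2: Apply Bayes' theorem
P(A|D) = P(D|A)P(A) / P(D)
       = 0.01619304 / 0.07276704
       = 0.2225


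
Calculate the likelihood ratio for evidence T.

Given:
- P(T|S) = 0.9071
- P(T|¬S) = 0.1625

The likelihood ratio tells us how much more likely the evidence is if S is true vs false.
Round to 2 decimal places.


Likelihood Ratio (LR) = P(T|S) / P(T|¬S)

LR = 0.9071 / 0.1625
   = 5.58

The evidence is 5.58 times more likely if S is true than if S is false.
LR > 1, so observing T raises the odds in favor of S.


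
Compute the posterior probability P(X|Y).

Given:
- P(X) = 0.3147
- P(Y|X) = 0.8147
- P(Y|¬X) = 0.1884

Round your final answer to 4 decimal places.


Bayes' theorem: P(X|Y) = P(Y|X) × P(X) / P(Y)

Step 1: Calculate P(Y) using law of total probability
P(Y) = P(Y|X)P(X) + P(Y|¬X)P(¬X)
     = 0.8147 × 0.3147 + 0.1884 × 0.6853
     = 0.25638609 + 0.12911052
     = 0.38549661

Step 2: Apply Bayes' theorem
P(X|Y) = P(Y|X) × P(X) / P(Y)
       = 0.25638609 / 0.38549661
       = 0.6651


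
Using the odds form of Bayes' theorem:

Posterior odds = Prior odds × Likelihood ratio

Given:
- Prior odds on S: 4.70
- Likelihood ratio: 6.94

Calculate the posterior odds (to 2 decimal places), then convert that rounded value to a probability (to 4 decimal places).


Step 1: Calculate posterior odds
Posterior odds = Prior odds × LR
               = 4.70 × 6.94
               = 32.62

Step 2: Convert to probability
P(S|E) = Posterior odds / (1 + Posterior odds)
       = 32.62 / (1 + 32.62)
       = 32.62 / 33.62
       = 0.9703

The evidence increased P(S) from 0.8246 to 0.9703.


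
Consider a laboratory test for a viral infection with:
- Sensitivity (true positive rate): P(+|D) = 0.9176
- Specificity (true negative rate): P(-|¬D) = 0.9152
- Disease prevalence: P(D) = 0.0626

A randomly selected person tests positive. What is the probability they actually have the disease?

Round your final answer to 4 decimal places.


Let D = has disease, + = positive test

Given:
- P(D) = 0.0626 (prevalence)
- P(+|D) = 0.9176 (sensitivity)
- P(-|¬D) = 0.9152 (specificity)
- P(+|¬D) = 0.0848 (false positive rate = 1 - specificity)

Step 1: Find P(+)
P(+) = P(+|D)P(D) + P(+|¬D)P(¬D)
     = 0.9176 × 0.0626 + 0.0848 × 0.9374
     = 0.05744176 + 0.07949152
     = 0.13693328

Step 2: Apply Bayes' theorem for P(D|+)
P(D|+) = P(+|D)P(D) / P(+)
       = 0.05744176 / 0.13693328
       = 0.4195


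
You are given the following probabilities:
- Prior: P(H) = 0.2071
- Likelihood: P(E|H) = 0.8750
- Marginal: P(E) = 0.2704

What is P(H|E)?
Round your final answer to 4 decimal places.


Using Bayes' theorem:

P(H|E) = P(E|H) × P(H) / P(E)
       = 0.8750 × 0.2071 / 0.2704
       = 0.18121250 / 0.2704
       = 0.6702

The evidence strengthens our belief in H.
Prior: 0.2071 → Posterior: 0.6702


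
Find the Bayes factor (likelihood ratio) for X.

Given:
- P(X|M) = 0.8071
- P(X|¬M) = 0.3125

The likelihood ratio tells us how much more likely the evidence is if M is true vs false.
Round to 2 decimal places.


Likelihood Ratio (LR) = P(X|M) / P(X|¬M)

LR = 0.8071 / 0.3125
   = 2.58

The evidence is 2.58 times more likely if M is true than if M is false.
Since LR > 1, the evidence supports M over ¬M.


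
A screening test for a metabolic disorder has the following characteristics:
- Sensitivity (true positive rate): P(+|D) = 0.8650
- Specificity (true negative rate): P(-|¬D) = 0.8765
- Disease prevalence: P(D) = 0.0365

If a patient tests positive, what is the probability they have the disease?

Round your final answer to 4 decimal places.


Let D = has disease, + = positive test

Given:
- P(D) = 0.0365 (prevalence)
- P(+|D) = 0.8650 (sensitivity)
- P(-|¬D) = 0.8765 (specificity)
- P(+|¬D) = 0.1235 (false positive rate = 1 - specificity)

Step 1: Find P(+)
P(+) = P(+|D)P(D) + P(+|¬D)P(¬D)
     = 0.8650 × 0.0365 + 0.1235 × 0.9635
     = 0.03157250 + 0.11899225
     = 0.15056475

Step 2: Apply Bayes' theorem for P(D|+)
P(D|+) = P(+|D)P(D) / P(+)
       = 0.03157250 / 0.15056475
       = 0.2097


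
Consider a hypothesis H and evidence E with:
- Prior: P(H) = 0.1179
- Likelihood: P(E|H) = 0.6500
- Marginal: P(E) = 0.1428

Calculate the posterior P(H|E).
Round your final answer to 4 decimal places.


Using Bayes' theorem:

P(H|E) = P(E|H) × P(H) / P(E)
       = 0.6500 × 0.1179 / 0.1428
       = 0.07663500 / 0.1428
       = 0.5367

The evidence strengthens our belief in H.
Prior: 0.1179 → Posterior: 0.5367


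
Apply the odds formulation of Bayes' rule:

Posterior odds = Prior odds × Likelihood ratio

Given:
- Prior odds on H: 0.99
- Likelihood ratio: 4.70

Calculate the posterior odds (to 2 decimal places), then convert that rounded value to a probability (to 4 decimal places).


Step 1: Calculate posterior odds
Posterior odds = Prior odds × LR
               = 0.99 × 4.70
               = 4.65

Step 2: Convert to probability
P(H|E) = Posterior odds / (1 + Posterior odds)
       = 4.65 / (1 + 4.65)
       = 4.65 / 5.65
       = 0.8230

The evidence increased P(H) from 0.4975 to 0.8230.


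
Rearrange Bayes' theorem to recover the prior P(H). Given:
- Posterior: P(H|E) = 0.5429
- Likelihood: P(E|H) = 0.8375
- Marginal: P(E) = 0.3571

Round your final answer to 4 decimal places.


From Bayes' theorem: P(H|E) = P(E|H) × P(H) / P(E)

Rearranging for P(H):
P(H) = P(H|E) × P(E) / P(E|H)
     = 0.5429 × 0.3571 / 0.8375
     = 0.19386959 / 0.8375
     = 0.2315


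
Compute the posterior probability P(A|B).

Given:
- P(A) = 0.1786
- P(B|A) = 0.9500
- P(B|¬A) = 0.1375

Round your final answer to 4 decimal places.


Bayes' theorem: P(A|B) = P(B|A) × P(A) / P(B)

Step 1: Calculate P(B) using law of total probability
P(B) = P(B|A)P(A) + P(B|¬A)P(¬A)
     = 0.9500 × 0.1786 + 0.1375 × 0.8214
     = 0.16967000 + 0.11294250
     = 0.28261250

Step 2: Apply Bayes' theorem
P(A|B) = P(B|A) × P(A) / P(B)
       = 0.16967000 / 0.28261250
       = 0.6004


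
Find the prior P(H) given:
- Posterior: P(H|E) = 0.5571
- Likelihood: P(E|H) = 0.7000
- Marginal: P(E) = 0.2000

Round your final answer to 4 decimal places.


From Bayes' theorem: P(H|E) = P(E|H) × P(H) / P(E)

Rearranging for P(H):
P(H) = P(H|E) × P(E) / P(E|H)
     = 0.5571 × 0.2000 / 0.7000
     = 0.11142000 / 0.7000
     = 0.1592


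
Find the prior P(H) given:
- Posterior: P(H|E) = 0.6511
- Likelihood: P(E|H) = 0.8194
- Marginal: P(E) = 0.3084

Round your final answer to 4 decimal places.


From Bayes' theorem: P(H|E) = P(E|H) × P(H) / P(E)

Rearranging for P(H):
P(H) = P(H|E) × P(E) / P(E|H)
     = 0.6511 × 0.3084 / 0.8194
     = 0.20079924 / 0.8194
     = 0.2451


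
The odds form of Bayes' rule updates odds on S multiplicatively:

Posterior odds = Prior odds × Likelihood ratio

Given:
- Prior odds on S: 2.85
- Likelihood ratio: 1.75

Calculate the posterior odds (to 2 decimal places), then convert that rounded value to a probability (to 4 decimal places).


Step 1: Calculate posterior odds
Posterior odds = Prior odds × LR
               = 2.85 × 1.75
               = 4.99

Step 2: Convert to probability
P(S|E) = Posterior odds / (1 + Posterior odds)
       = 4.99 / (1 + 4.99)
       = 4.99 / 5.99
       = 0.8331

The evidence increased P(S) from 0.7403 to 0.8331.


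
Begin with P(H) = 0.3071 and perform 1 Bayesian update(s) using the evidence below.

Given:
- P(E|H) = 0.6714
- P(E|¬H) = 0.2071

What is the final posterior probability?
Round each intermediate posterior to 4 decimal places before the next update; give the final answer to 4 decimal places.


Sequential Bayesian updating:

Initial prior: P(H) = 0.3071

Update 1:
  P(E) = 0.6714 × 0.3071 + 0.2071 × 0.6929 = 0.20618694 + 0.14349959 = 0.34968653
  P(H|E) = 0.20618694 / 0.34968653 = 0.5896

Final posterior: 0.5896


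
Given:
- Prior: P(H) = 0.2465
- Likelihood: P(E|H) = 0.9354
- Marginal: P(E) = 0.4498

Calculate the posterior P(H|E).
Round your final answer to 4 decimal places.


Using Bayes' theorem:

P(H|E) = P(E|H) × P(H) / P(E)
       = 0.9354 × 0.2465 / 0.4498
       = 0.23057610 / 0.4498
       = 0.5126

The evidence strengthens our belief in H.
Prior: 0.2465 → Posterior: 0.5126


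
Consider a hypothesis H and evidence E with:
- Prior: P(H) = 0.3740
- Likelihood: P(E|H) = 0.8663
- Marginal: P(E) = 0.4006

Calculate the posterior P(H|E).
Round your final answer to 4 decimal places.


Using Bayes' theorem:

P(H|E) = P(E|H) × P(H) / P(E)
       = 0.8663 × 0.3740 / 0.4006
       = 0.32399620 / 0.4006
       = 0.8088

The evidence strengthens our belief in H.
Prior: 0.3740 → Posterior: 0.8088


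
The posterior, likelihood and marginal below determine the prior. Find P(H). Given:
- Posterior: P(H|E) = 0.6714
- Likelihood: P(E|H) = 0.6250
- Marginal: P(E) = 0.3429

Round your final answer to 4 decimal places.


From Bayes' theorem: P(H|E) = P(E|H) × P(H) / P(E)

Rearranging for P(H):
P(H) = P(H|E) × P(E) / P(E|H)
     = 0.6714 × 0.3429 / 0.6250
     = 0.23022306 / 0.6250
     = 0.3684


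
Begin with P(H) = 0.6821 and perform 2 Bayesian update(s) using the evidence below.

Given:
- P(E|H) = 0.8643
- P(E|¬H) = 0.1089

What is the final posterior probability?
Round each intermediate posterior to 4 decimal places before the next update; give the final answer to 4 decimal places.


Sequential Bayesian updating:

Initial prior: P(H) = 0.6821

Update 1:
  P(E) = 0.8643 × 0.6821 + 0.1089 × 0.3179 = 0.58953903 + 0.03461931 = 0.62415834
  P(H|E) = 0.58953903 / 0.62415834 = 0.9445

Update 2:
  P(E) = 0.8643 × 0.9445 + 0.1089 × 0.0555 = 0.81633135 + 0.00604395 = 0.82237530
  P(H|E) = 0.81633135 / 0.82237530 = 0.9927

Final posterior: 0.9927


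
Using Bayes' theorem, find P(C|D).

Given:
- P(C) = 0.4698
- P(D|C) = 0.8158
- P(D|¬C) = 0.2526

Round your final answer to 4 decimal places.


Bayes' theorem: P(C|D) = P(D|C) × P(C) / P(D)

Step 1: Calculate P(D) using law of total probability
P(D) = P(D|C)P(C) + P(D|¬C)P(¬C)
     = 0.8158 × 0.4698 + 0.2526 × 0.5302
     = 0.38326284 + 0.13392852
     = 0.51719136

Step 2: Apply Bayes' theorem
P(C|D) = P(D|C) × P(C) / P(D)
       = 0.38326284 / 0.51719136
       = 0.7410


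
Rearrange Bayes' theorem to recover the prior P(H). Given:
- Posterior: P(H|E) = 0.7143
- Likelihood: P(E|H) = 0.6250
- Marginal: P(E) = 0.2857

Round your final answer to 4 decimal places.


From Bayes' theorem: P(H|E) = P(E|H) × P(H) / P(E)

Rearranging for P(H):
P(H) = P(H|E) × P(E) / P(E|H)
     = 0.7143 × 0.2857 / 0.6250
     = 0.20407551 / 0.6250
     = 0.3265


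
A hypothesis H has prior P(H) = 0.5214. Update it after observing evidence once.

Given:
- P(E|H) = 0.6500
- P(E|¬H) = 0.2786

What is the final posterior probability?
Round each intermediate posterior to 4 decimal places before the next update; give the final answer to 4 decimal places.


Sequential Bayesian updating:

Initial prior: P(H) = 0.5214

Update 1:
  P(E) = 0.6500 × 0.5214 + 0.2786 × 0.4786 = 0.33891000 + 0.13333796 = 0.47224796
  P(H|E) = 0.33891000 / 0.47224796 = 0.7177

Final posterior: 0.7177


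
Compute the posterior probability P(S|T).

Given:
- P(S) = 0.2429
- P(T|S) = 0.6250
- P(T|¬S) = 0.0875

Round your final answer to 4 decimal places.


Bayes' theorem: P(S|T) = P(T|S) × P(S) / P(T)

Step 1: Calculate P(T) using law of total probability
P(T) = P(T|S)P(S) + P(T|¬S)P(¬S)
     = 0.6250 × 0.2429 + 0.0875 × 0.7571
     = 0.15181250 + 0.06624625
     = 0.21805875

Step 2: Apply Bayes' theorem
P(S|T) = P(T|S) × P(S) / P(T)
       = 0.15181250 / 0.21805875
       = 0.6962


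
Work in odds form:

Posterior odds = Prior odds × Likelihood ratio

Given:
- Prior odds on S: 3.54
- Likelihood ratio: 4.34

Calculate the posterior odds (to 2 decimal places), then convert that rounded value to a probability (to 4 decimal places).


Step 1: Calculate posterior odds
Posterior odds = Prior odds × LR
               = 3.54 × 4.34
               = 15.36

Step 2: Convert to probability
P(S|E) = Posterior odds / (1 + Posterior odds)
       = 15.36 / (1 + 15.36)
       = 15.36 / 16.36
       = 0.9389

The evidence increased P(S) from 0.7797 to 0.9389.


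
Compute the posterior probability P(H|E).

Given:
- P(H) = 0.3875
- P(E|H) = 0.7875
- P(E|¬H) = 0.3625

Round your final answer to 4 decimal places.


Bayes' theorem: P(H|E) = P(E|H) × P(H) / P(E)

Step 1: Calculate P(E) using law of total probability
P(E) = P(E|H)P(H) + P(E|¬H)P(¬H)
     = 0.7875 × 0.3875 + 0.3625 × 0.6125
     = 0.30515625 + 0.22203125
     = 0.52718750

Step 2: Apply Bayes' theorem
P(H|E) = P(E|H) × P(H) / P(E)
       = 0.30515625 / 0.52718750
       = 0.5788


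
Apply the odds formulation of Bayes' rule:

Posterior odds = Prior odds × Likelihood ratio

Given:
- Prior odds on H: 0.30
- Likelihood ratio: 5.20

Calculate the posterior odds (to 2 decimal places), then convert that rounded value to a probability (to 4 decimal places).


Step 1: Calculate posterior odds
Posterior odds = Prior odds × LR
               = 0.30 × 5.20
               = 1.56

Step 2: Convert to probability
P(H|E) = Posterior odds / (1 + Posterior odds)
       = 1.56 / (1 + 1.56)
       = 1.56 / 2.56
       = 0.6094

The evidence increased P(H) from 0.2308 to 0.6094.


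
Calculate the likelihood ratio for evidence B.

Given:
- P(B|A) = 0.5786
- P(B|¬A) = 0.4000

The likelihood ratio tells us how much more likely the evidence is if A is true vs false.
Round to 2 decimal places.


Likelihood Ratio (LR) = P(B|A) / P(B|¬A)

LR = 0.5786 / 0.4000
   = 1.45

The evidence is 1.45 times more likely if A is true than if A is false.
Because LR exceeds 1, B is evidence for A.


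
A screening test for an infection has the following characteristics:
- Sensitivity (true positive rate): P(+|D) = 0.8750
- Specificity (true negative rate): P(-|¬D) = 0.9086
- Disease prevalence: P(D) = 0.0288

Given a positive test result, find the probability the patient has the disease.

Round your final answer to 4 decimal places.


Let D = has disease, + = positive test

Given:
- P(D) = 0.0288 (prevalence)
- P(+|D) = 0.8750 (sensitivity)
- P(-|¬D) = 0.9086 (specificity)
- P(+|¬D) = 0.0914 (false positive rate = 1 - specificity)

Step 1: Find P(+)
P(+) = P(+|D)P(D) + P(+|¬D)P(¬D)
     = 0.8750 × 0.0288 + 0.0914 × 0.9712
     = 0.02520000 + 0.08876768
     = 0.11396768

Step 2: Apply Bayes' theorem for P(D|+)
P(D|+) = P(+|D)P(D) / P(+)
       = 0.02520000 / 0.11396768
       = 0.2211


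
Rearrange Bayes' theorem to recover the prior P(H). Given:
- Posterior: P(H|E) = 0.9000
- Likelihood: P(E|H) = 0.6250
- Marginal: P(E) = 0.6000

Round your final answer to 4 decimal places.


From Bayes' theorem: P(H|E) = P(E|H) × P(H) / P(E)

Rearranging for P(H):
P(H) = P(H|E) × P(E) / P(E|H)
     = 0.9000 × 0.6000 / 0.6250
     = 0.54000000 / 0.6250
     = 0.8640


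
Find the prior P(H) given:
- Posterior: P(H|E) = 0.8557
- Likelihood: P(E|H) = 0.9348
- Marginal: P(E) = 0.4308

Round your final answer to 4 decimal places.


From Bayes' theorem: P(H|E) = P(E|H) × P(H) / P(E)

Rearranging for P(H):
P(H) = P(H|E) × P(E) / P(E|H)
     = 0.8557 × 0.4308 / 0.9348
     = 0.36863556 / 0.9348
     = 0.3943


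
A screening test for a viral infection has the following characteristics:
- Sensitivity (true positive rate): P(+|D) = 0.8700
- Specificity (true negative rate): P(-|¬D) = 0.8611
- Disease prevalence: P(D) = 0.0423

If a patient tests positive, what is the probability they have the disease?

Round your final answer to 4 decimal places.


Let D = has disease, + = positive test

Given:
- P(D) = 0.0423 (prevalence)
- P(+|D) = 0.8700 (sensitivity)
- P(-|¬D) = 0.8611 (specificity)
- P(+|¬D) = 0.1389 (false positive rate = 1 - specificity)

Step 1: Find P(+)
P(+) = P(+|D)P(D) + P(+|¬D)P(¬D)
     = 0.8700 × 0.0423 + 0.1389 × 0.9577
     = 0.03680100 + 0.13302453
     = 0.16982553

Step 2: Apply Bayes' theorem for P(D|+)
P(D|+) = P(+|D)P(D) / P(+)
       = 0.03680100 / 0.16982553
       = 0.2167


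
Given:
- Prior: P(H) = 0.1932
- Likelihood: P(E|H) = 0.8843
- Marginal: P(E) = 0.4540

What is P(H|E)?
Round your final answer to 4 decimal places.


Using Bayes' theorem:

P(H|E) = P(E|H) × P(H) / P(E)
       = 0.8843 × 0.1932 / 0.4540
       = 0.17084676 / 0.4540
       = 0.3763

The evidence strengthens our belief in H.
Prior: 0.1932 → Posterior: 0.3763


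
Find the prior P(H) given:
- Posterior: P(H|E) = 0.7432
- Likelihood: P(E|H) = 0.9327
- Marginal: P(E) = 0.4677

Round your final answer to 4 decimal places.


From Bayes' theorem: P(H|E) = P(E|H) × P(H) / P(E)

Rearranging for P(H):
P(H) = P(H|E) × P(E) / P(E|H)
     = 0.7432 × 0.4677 / 0.9327
     = 0.34759464 / 0.9327
     = 0.3727


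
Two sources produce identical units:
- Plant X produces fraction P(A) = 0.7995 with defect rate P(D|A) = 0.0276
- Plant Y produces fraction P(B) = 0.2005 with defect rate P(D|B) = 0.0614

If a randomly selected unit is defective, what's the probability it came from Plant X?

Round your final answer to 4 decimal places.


Let A = from Plant X, D = defective

Given:
- P(A) = 0.7995, P(B) = 0.2005
- P(D|A) = 0.0276, P(D|B) = 0.0614

Step 1: Find P(D)
P(D) = P(D|A)P(A) + P(D|B)P(B)
     = 0.0276 × 0.7995 + 0.0614 × 0.2005
     = 0.02206620 + 0.01231070
     = 0.03437690

Step 2: Apply Bayes' theorem
P(A|D) = P(D|A)P(A) / P(D)
       = 0.02206620 / 0.03437690
       = 0.6419


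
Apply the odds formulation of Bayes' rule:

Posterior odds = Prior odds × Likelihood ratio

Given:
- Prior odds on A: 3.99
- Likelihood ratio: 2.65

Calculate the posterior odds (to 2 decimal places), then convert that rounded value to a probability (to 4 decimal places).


Step 1: Calculate posterior odds
Posterior odds = Prior odds × LR
               = 3.99 × 2.65
               = 10.57

Step 2: Convert to probability
P(A|E) = Posterior odds / (1 + Posterior odds)
       = 10.57 / (1 + 10.57)
       = 10.57 / 11.57
       = 0.9136

The evidence increased P(A) from 0.7996 to 0.9136.


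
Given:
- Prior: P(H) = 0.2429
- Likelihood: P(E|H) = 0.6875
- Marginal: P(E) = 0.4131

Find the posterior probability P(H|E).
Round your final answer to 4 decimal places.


Using Bayes' theorem:

P(H|E) = P(E|H) × P(H) / P(E)
       = 0.6875 × 0.2429 / 0.4131
       = 0.16699375 / 0.4131
       = 0.4042

The evidence strengthens our belief in H.
Prior: 0.2429 → Posterior: 0.4042


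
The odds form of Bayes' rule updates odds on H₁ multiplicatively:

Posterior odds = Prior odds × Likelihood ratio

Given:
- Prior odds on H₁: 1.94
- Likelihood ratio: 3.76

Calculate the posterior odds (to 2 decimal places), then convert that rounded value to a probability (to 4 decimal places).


Step 1: Calculate posterior odds
Posterior odds = Prior odds × LR
               = 1.94 × 3.76
               = 7.29

Step 2: Convert to probability
P(H₁|E) = Posterior odds / (1 + Posterior odds)
       = 7.29 / (1 + 7.29)
       = 7.29 / 8.29
       = 0.8794

The evidence increased P(H₁) from 0.6599 to 0.8794.


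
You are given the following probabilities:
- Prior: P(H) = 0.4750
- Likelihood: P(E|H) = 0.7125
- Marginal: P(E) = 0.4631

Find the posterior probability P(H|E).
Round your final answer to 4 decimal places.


Using Bayes' theorem:

P(H|E) = P(E|H) × P(H) / P(E)
       = 0.7125 × 0.4750 / 0.4631
       = 0.33843750 / 0.4631
       = 0.7308

The evidence strengthens our belief in H.
Prior: 0.4750 → Posterior: 0.7308


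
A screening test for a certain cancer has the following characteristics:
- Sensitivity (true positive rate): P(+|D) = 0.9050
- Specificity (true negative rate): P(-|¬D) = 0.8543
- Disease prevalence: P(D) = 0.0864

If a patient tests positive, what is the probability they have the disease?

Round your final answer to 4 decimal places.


Let D = has disease, + = positive test

Given:
- P(D) = 0.0864 (prevalence)
- P(+|D) = 0.9050 (sensitivity)
- P(-|¬D) = 0.8543 (specificity)
- P(+|¬D) = 0.1457 (false positive rate = 1 - specificity)

Step 1: Find P(+)
P(+) = P(+|D)P(D) + P(+|¬D)P(¬D)
     = 0.9050 × 0.0864 + 0.1457 × 0.9136
     = 0.07819200 + 0.13311152
     = 0.21130352

Step 2: Apply Bayes' theorem for P(D|+)
P(D|+) = P(+|D)P(D) / P(+)
       = 0.07819200 / 0.21130352
       = 0.3700


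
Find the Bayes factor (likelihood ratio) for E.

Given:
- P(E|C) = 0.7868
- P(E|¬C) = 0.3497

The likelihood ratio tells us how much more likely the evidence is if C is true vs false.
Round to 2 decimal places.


Likelihood Ratio (LR) = P(E|C) / P(E|¬C)

LR = 0.7868 / 0.3497
   = 2.25

The evidence is 2.25 times more likely if C is true than if C is false.
Since LR > 1, the evidence supports C over ¬C.


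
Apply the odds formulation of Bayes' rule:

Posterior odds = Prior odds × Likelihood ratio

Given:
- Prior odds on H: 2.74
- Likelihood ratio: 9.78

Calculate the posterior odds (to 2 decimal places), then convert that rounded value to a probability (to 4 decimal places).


Step 1: Calculate posterior odds
Posterior odds = Prior odds × LR
               = 2.74 × 9.78
               = 26.80

Step 2: Convert to probability
P(H|E) = Posterior odds / (1 + Posterior odds)
       = 26.80 / (1 + 26.80)
       = 26.80 / 27.80
       = 0.9640

The evidence increased P(H) from 0.7326 to 0.9640.


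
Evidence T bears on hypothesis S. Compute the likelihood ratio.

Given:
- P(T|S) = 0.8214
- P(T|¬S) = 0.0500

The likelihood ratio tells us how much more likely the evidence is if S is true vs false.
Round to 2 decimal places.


Likelihood Ratio (LR) = P(T|S) / P(T|¬S)

LR = 0.8214 / 0.0500
   = 16.43

The evidence is 16.43 times more likely if S is true than if S is false.
Since LR > 1, the evidence supports S over ¬S.


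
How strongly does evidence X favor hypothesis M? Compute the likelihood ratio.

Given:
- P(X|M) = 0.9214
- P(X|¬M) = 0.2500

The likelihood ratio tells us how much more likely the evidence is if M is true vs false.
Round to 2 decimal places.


Likelihood Ratio (LR) = P(X|M) / P(X|¬M)

LR = 0.9214 / 0.2500
   = 3.69

The evidence is 3.69 times more likely if M is true than if M is false.
Since LR > 1, the evidence supports M over ¬M.


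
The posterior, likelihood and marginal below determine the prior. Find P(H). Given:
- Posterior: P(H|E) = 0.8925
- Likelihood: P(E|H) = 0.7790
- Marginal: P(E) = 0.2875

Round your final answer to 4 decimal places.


From Bayes' theorem: P(H|E) = P(E|H) × P(H) / P(E)

Rearranging for P(H):
P(H) = P(H|E) × P(E) / P(E|H)
     = 0.8925 × 0.2875 / 0.7790
     = 0.25659375 / 0.7790
     = 0.3294


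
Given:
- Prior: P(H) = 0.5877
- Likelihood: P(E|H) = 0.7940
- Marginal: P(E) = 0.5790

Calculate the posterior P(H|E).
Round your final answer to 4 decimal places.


Using Bayes' theorem:

P(H|E) = P(E|H) × P(H) / P(E)
       = 0.7940 × 0.5877 / 0.5790
       = 0.46663380 / 0.5790
       = 0.8059

The evidence strengthens our belief in H.
Prior: 0.5877 → Posterior: 0.8059


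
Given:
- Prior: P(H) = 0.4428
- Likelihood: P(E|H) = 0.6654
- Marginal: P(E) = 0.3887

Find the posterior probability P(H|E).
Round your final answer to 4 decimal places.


Using Bayes' theorem:

P(H|E) = P(E|H) × P(H) / P(E)
       = 0.6654 × 0.4428 / 0.3887
       = 0.29463912 / 0.3887
       = 0.7580

The evidence strengthens our belief in H.
Prior: 0.4428 → Posterior: 0.7580


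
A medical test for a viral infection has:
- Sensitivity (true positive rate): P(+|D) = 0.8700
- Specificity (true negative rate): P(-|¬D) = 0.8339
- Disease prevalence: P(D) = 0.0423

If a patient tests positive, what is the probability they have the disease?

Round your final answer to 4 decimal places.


Let D = has disease, + = positive test

Given:
- P(D) = 0.0423 (prevalence)
- P(+|D) = 0.8700 (sensitivity)
- P(-|¬D) = 0.8339 (specificity)
- P(+|¬D) = 0.1661 (false positive rate = 1 - specificity)

Step 1: Find P(+)
P(+) = P(+|D)P(D) + P(+|¬D)P(¬D)
     = 0.8700 × 0.0423 + 0.1661 × 0.9577
     = 0.03680100 + 0.15907397
     = 0.19587497

Step 2: Apply Bayes' theorem for P(D|+)
P(D|+) = P(+|D)P(D) / P(+)
       = 0.03680100 / 0.19587497
       = 0.1879


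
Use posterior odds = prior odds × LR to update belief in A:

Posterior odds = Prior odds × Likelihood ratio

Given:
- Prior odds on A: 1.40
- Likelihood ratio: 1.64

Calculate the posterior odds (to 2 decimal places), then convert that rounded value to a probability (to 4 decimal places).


Step 1: Calculate posterior odds
Posterior odds = Prior odds × LR
               = 1.40 × 1.64
               = 2.30

Step 2: Convert to probability
P(A|E) = Posterior odds / (1 + Posterior odds)
       = 2.30 / (1 + 2.30)
       = 2.30 / 3.30
       = 0.6970

The evidence increased P(A) from 0.5833 to 0.6970.


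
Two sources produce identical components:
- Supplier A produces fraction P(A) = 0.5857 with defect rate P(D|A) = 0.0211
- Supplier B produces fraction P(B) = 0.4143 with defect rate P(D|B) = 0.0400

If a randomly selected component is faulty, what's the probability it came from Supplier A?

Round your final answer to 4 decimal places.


Let A = from Supplier A, D = faulty

Given:
- P(A) = 0.5857, P(B) = 0.4143
- P(D|A) = 0.0211, P(D|B) = 0.0400

Step 1: Find P(D)
P(D) = P(D|A)P(A) + P(D|B)P(B)
     = 0.0211 × 0.5857 + 0.0400 × 0.4143
     = 0.01235827 + 0.01657200
     = 0.02893027

Step 2: Apply Bayes' theorem
P(A|D) = P(D|A)P(A) / P(D)
       = 0.01235827 / 0.02893027
       = 0.4272


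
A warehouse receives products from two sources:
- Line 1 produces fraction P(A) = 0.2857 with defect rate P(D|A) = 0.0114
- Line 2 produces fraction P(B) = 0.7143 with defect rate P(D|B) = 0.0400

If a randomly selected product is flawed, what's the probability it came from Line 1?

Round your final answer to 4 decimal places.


Let A = from Line 1, D = flawed

Given:
- P(A) = 0.2857, P(B) = 0.7143
- P(D|A) = 0.0114, P(D|B) = 0.0400

Step 1: Find P(D)
P(D) = P(D|A)P(A) + P(D|B)P(B)
     = 0.0114 × 0.2857 + 0.0400 × 0.7143
     = 0.00325698 + 0.02857200
     = 0.03182898

Step 2: Apply Bayes' theorem
P(A|D) = P(D|A)P(A) / P(D)
       = 0.00325698 / 0.03182898
       = 0.1023


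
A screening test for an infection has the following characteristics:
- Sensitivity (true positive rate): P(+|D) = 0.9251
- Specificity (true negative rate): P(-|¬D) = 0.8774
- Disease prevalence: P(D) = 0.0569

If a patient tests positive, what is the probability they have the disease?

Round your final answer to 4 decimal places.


Let D = has disease, + = positive test

Given:
- P(D) = 0.0569 (prevalence)
- P(+|D) = 0.9251 (sensitivity)
- P(-|¬D) = 0.8774 (specificity)
- P(+|¬D) = 0.1226 (false positive rate = 1 - specificity)

Step 1: Find P(+)
P(+) = P(+|D)P(D) + P(+|¬D)P(¬D)
     = 0.9251 × 0.0569 + 0.1226 × 0.9431
     = 0.05263819 + 0.11562406
     = 0.16826225

Step 2: Apply Bayes' theorem for P(D|+)
P(D|+) = P(+|D)P(D) / P(+)
       = 0.05263819 / 0.16826225
       = 0.3128
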